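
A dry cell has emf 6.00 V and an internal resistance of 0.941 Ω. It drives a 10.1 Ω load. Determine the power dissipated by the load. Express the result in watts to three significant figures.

Load and internal resistance form a series loop — compute the loop current, then the load power via I²R.
I = ε / (r + R) = 6.00 / (0.941 + 10.1) = 0.5434 A
P_load = I² R = (0.5434)² × 10.1 = 2.983 W

2.98 W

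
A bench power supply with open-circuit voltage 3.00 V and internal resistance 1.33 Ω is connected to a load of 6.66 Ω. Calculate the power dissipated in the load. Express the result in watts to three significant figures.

Find the circuit current first, then P = I²R for the load (series elements share I).
I = ε / (r + R) = 3.00 / (1.33 + 6.66) = 0.3755 A
P_load = I² R = (0.3755)² × 6.66 = 0.9389 W

0.939 W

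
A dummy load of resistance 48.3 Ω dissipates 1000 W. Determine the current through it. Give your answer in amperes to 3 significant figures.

From P = V I = I²R = V²/R, with the two given quantities we get I = √(P / R).
I = √(1000 / 48.3) = 4.550 A

4.55 A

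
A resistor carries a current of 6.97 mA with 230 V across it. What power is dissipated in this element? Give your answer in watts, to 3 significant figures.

1.60 W

Both the voltage across and the current through the element are known, so P = V I applies directly.
P = 230 V × 0.006970 A = 1.603 W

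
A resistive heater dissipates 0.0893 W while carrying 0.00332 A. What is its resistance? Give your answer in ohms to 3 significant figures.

8100 Ω

From P = V I = I²R = V²/R, with the two given quantities we get R = P / I².
R = 0.0893 / (0.003320)² = 8102 Ω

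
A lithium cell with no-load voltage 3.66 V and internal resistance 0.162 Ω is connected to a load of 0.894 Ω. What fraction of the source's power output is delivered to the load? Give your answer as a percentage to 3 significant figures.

84.7 %

Both r and R carry the same current, so the power split is just the resistance split: η = R/(R+r).
η = R / (R + r) = 0.894 / (0.894 + 0.162) = 0.8466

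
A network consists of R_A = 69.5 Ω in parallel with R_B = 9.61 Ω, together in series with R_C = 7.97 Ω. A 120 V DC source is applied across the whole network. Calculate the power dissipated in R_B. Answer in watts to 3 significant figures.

396 W

First find R_p for the parallel pair, then treat R_p + R_C as a series loop.
R_p = (69.5×9.61)/(69.5+9.61) = 8.443 Ω
R_total = R_p + 7.97 = 8.443 + 7.97 = 16.41 Ω
I = V / R_total = 120 / 16.41 = 7.311 A
Voltage across the parallel pair: V_p = I × R_p = 7.311 × 8.443 = 61.73 V
R_B sits across V_p; its power is V_p²/R.
P_R_B = (61.73)² / 9.61 = 396.5 W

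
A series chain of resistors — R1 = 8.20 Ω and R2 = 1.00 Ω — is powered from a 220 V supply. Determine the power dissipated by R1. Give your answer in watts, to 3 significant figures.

4690 W

The current is common to all series resistors; compute it, then apply P = I²R for the target.
R_total = 8.20 + 1.00 = 9.200 Ω
I = V / R_total = 220 / 9.200 = 23.91 A
P_R1 = I² × R1 = (23.91)² × 8.20 = 4689 W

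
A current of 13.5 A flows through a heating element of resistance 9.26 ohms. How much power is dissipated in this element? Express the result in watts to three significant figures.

1690 W

Current and resistance are given, so P = I²R is the direct form.
P = (13.50 A)² × 9.26 Ω = 1688 W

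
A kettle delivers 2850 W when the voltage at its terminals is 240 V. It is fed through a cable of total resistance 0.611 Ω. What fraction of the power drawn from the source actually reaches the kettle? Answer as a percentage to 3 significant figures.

97.1 %

I = P / V = 2850 / 240 = 11.88 A through the cable.
P_line = I² R_line = (11.88)² × 0.611 = 86.16 W
P_source = P_load + P_line = 2850 + 86.16 = 2936 W
η = P_load / P_source = 2850 / 2936 = 0.9707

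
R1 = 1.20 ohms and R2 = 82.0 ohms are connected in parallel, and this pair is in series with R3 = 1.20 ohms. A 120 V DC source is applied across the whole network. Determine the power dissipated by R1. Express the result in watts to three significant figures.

2960 W

First find R_p for the parallel pair, then treat R_p + R3 as a series loop.
R_p = (1.20×82.0)/(1.20+82.0) = 1.183 Ω
R_total = R_p + 1.20 = 1.183 + 1.20 = 2.383 Ω
I = V / R_total = 120 / 2.383 = 50.36 A
Voltage across the parallel pair: V_p = I × R_p = 50.36 × 1.183 = 59.56 V
R1 sits across V_p; its power is V_p²/R.
P_R1 = (59.56)² / 1.20 = 2957 W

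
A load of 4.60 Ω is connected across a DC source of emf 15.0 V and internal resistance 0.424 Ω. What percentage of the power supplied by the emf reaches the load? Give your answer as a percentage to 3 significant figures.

91.6 %

Efficiency is P_load / P_total. With a series r and R sharing the same I, P = I²R for each, so η = R/(R+r).
η = R / (R + r) = 4.60 / (4.60 + 0.424) = 0.9156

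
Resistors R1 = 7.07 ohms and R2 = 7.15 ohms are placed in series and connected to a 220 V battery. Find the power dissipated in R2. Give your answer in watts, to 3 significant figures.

1710 W

The current is common to all series resistors; compute it, then apply P = I²R for the target.
R_total = 7.07 + 7.15 = 14.22 Ω
I = V / R_total = 220 / 14.22 = 15.47 A
P_R2 = I² × R2 = (15.47)² × 7.15 = 1711 W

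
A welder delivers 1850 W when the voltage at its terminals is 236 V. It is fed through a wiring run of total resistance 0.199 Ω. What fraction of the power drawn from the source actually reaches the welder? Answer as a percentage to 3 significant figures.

99.3 %

I = P / V = 1850 / 236 = 7.839 A through the wiring run.
P_line = I² R_line = (7.839)² × 0.199 = 12.23 W
P_source = P_load + P_line = 1850 + 12.23 = 1862 W
η = P_load / P_source = 1850 / 1862 = 0.9934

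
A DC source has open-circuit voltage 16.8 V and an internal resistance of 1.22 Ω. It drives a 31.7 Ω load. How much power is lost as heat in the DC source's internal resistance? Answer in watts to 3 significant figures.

0.318 W

The internal resistance carries the same current as the load; P_int = I²r.
I = ε / (r + R) = 16.8 / (1.22 + 31.7) = 0.5103 A
P_int = I² r = (0.5103)² × 1.22 = 0.3177 W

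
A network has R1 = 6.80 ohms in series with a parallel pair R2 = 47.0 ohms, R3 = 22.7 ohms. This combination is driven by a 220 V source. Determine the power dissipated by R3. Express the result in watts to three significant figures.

Collapse R2‖R3 to a single equivalent, reducing the network to two series elements.
R_p = (47.0×22.7)/(47.0+22.7) = 15.31 Ω
R_total = 6.80 + 15.31 = 22.11 Ω
I = V / R_total = 220 / 22.11 = 9.952 A
Voltage across the parallel pair: V_p = I × R_p = 9.952 × 15.31 = 152.3 V
R3 is across V_p, so use P = V²/R for that branch.
P_R3 = (152.3)² / 22.7 = 1022 W

1020 W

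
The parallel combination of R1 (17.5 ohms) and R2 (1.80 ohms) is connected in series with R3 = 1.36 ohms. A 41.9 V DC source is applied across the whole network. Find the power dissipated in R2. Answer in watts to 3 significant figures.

290 W

Reduce the parallel combination to a single R_p; the circuit then becomes R_p in series with the remaining resistor.
R_p = (17.5×1.80)/(17.5+1.80) = 1.632 Ω
R_total = R_p + 1.36 = 1.632 + 1.36 = 2.992 Ω
I = V / R_total = 41.9 / 2.992 = 14.00 A
Voltage across the parallel pair: V_p = I × R_p = 14.00 × 1.632 = 22.86 V
R2 has V_p across it, so P = V_p²/R2.
P_R2 = (22.86)² / 1.80 = 290.2 W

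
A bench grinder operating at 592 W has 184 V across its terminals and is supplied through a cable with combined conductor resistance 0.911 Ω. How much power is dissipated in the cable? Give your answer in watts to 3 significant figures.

Line loss is just I²R for the cable — we know both I and R_line directly.
I = P / V = 592 / 184 = 3.217 A through the cable.
P_line = I² R_line = (3.217)² × 0.911 = 9.430 W

9.43 W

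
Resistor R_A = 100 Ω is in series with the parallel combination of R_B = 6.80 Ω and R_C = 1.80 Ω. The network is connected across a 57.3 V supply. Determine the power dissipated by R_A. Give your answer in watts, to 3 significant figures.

Reduce the parallel pair to R_p first; the network is then a simple series string.
R_p = (6.80×1.80)/(6.80+1.80) = 1.423 Ω
R_total = 100 + 1.423 = 101.4 Ω
I = V / R_total = 57.3 / 101.4 = 0.5650 A
R_A carries the full series current, so P = I²R.
P_R_A = (0.5650)² × 100 = 31.92 W

31.9 W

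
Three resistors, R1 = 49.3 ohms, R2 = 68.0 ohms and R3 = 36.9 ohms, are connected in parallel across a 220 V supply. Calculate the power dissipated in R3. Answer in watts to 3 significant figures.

The supply voltage appears across each parallel branch — just use P = V²/R3.
P_R3 = V² / R3 = (220)² / 36.9 Ω = 1312 W

1310 W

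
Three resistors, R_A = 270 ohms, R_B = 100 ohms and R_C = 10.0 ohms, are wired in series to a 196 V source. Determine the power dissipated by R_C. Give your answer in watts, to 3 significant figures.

2.66 W

The current is common to all series resistors; compute it, then apply P = I²R for the target.
R_total = 270 + 100 + 10.0 = 380.0 Ω
I = V / R_total = 196 / 380.0 = 0.5158 A
P_R_C = I² × R_C = (0.5158)² × 10.0 = 2.660 W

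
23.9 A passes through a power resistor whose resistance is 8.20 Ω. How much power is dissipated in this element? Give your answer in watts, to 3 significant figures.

With I and R stated, P = I²R applies in one step.
P = (23.90 A)² × 8.20 Ω = 4684 W

4680 W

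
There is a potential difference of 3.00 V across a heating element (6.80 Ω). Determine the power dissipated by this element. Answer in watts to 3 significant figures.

V and R are stated; P = V²/R avoids computing the current.
P = (3.00 V)² / 6.80 Ω = 1.324 W

1.32 W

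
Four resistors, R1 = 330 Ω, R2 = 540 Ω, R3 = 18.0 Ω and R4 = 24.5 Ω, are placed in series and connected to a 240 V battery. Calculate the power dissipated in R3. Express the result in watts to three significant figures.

In a series string the same current flows through every resistor — find that current, then P = I²R for the one we want.
R_total = 330 + 540 + 18.0 + 24.5 = 912.5 Ω
I = V / R_total = 240 / 912.5 = 0.2630 A
P_R3 = I² × R3 = (0.2630)² × 18.0 = 1.245 W

1.25 W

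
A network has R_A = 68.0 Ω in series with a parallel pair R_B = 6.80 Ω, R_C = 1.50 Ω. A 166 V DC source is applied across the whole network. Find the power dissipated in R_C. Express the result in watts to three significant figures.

5.79 W

Reduce the parallel pair to R_p first; the network is then a simple series string.
R_p = (6.80×1.50)/(6.80+1.50) = 1.229 Ω
R_total = 68.0 + 1.229 = 69.23 Ω
I = V / R_total = 166 / 69.23 = 2.398 A
Voltage across the parallel pair: V_p = I × R_p = 2.398 × 1.229 = 2.947 V
R_C is across V_p, so use P = V²/R for that branch.
P_R_C = (2.947)² / 1.50 = 5.789 W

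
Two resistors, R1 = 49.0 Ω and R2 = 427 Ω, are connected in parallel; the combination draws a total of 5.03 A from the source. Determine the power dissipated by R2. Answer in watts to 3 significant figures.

114 W

Parallel branches share V, not I — compute V via R_eq, then use V²/R for the target branch.
1/R_eq = 1/49.0 + 1/427 ⇒ R_eq = 43.96 Ω
V = I_total × R_eq = 5.030 × 43.96 = 221.1 V
P_R2 = V² / R2 = (221.1)² / 427 = 114.5 W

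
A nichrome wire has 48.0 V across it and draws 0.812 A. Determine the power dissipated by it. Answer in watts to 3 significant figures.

39.0 W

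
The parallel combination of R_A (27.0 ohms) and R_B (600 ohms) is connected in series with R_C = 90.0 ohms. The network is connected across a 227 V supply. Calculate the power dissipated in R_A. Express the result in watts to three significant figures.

94.9 W

Reduce the parallel combination to a single R_p; the circuit then becomes R_p in series with the remaining resistor.
R_p = (27.0×600)/(27.0+600) = 25.84 Ω
R_total = R_p + 90.0 = 25.84 + 90.0 = 115.8 Ω
I = V / R_total = 227 / 115.8 = 1.960 A
Voltage across the parallel pair: V_p = I × R_p = 1.960 × 25.84 = 50.63 V
R_A has V_p across it, so P = V_p²/R_A.
P_R_A = (50.63)² / 27.0 = 94.95 W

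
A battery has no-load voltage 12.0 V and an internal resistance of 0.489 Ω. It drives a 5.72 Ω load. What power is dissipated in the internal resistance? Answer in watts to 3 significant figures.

1.83 W

The internal resistance carries the same current as the load; P_int = I²r.
I = ε / (r + R) = 12.0 / (0.489 + 5.72) = 1.933 A
P_int = I² r = (1.933)² × 0.489 = 1.827 W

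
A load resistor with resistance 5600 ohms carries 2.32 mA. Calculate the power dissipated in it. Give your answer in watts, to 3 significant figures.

0.0301 W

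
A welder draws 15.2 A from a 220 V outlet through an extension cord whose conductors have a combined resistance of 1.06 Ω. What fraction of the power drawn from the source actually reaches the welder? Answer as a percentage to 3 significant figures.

The extension cord carries the full 15.2 A.
P_line = I² R_line = (15.20)² × 1.06 = 244.9 W
P_source = V I = 220 × 15.20 = 3344 W; P_load = 3099 W
η = P_load / P_source = 3099 / 3344 = 0.9268

92.7 %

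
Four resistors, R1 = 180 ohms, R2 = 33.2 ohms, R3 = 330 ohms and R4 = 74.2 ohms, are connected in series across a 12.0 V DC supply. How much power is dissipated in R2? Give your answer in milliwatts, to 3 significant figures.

12.5 mW

Series elements share the same current, so find I first, then use P = I²R.
R_total = 180 + 33.2 + 330 + 74.2 = 617.4 Ω
I = V / R_total = 12.0 / 617.4 = 0.01944 A
P_R2 = I² × R2 = (0.01944)² × 33.2 = 0.01254 W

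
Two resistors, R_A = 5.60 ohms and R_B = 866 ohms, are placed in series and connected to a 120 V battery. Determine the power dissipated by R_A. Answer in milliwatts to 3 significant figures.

The current is common to all series resistors; compute it, then apply P = I²R for the target.
R_total = 5.60 + 866 = 871.6 Ω
I = V / R_total = 120 / 871.6 = 0.1377 A
P_R_A = I² × R_A = (0.1377)² × 5.60 = 0.1061 W

106 mW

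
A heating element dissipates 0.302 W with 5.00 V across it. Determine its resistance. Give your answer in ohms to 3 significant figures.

82.8 Ω

From P = V I = I²R = V²/R, with the two given quantities we get R = V² / P.
R = (5.00)² / 0.302 = 82.78 Ω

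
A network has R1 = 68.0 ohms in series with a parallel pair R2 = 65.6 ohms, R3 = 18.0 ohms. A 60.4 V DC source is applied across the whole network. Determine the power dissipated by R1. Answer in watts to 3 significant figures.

36.8 W

Collapse R2‖R3 to a single equivalent, reducing the network to two series elements.
R_p = (65.6×18.0)/(65.6+18.0) = 14.12 Ω
R_total = 68.0 + 14.12 = 82.12 Ω
I = V / R_total = 60.4 / 82.12 = 0.7355 A
R1 carries the full series current, so P = I²R.
P_R1 = (0.7355)² × 68.0 = 36.78 W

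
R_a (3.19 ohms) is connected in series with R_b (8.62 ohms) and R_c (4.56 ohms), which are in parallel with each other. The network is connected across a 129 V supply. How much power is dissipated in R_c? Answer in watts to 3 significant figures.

852 W

Collapse R_b‖R_c to a single equivalent, reducing the network to two series elements.
R_p = (8.62×4.56)/(8.62+4.56) = 2.982 Ω
R_total = 3.19 + 2.982 = 6.172 Ω
I = V / R_total = 129 / 6.172 = 20.90 A
Voltage across the parallel pair: V_p = I × R_p = 20.90 × 2.982 = 62.33 V
R_c is across V_p, so use P = V²/R for that branch.
P_R_c = (62.33)² / 4.56 = 852.0 W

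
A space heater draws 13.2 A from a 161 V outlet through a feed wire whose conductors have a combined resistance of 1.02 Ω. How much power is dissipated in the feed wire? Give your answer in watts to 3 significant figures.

178 W

Line loss is just I²R for the cable — we know both I and R_line directly.
The feed wire carries the full 13.2 A.
P_line = I² R_line = (13.20)² × 1.02 = 177.7 W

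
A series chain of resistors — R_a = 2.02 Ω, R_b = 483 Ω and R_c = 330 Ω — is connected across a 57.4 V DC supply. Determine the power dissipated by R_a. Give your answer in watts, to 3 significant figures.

Every series element carries the same I. Get I from the total resistance, then P = I² × R_a.
R_total = 2.02 + 483 + 330 = 815.0 Ω
I = V / R_total = 57.4 / 815.0 = 0.07043 A
P_R_a = I² × R_a = (0.07043)² × 2.02 = 0.01002 W

0.0100 W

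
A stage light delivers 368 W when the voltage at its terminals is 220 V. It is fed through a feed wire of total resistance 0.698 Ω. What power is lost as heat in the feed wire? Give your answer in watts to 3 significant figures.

1.95 W

Line loss is just I²R for the cable — we know both I and R_line directly.
I = P / V = 368 / 220 = 1.673 A through the feed wire.
P_line = I² R_line = (1.673)² × 0.698 = 1.953 W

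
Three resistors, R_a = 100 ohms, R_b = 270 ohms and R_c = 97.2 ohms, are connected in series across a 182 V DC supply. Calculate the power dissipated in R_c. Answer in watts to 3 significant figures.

14.8 W

Series elements share the same current, so find I first, then use P = I²R.
R_total = 100 + 270 + 97.2 = 467.2 Ω
I = V / R_total = 182 / 467.2 = 0.3896 A
P_R_c = I² × R_c = (0.3896)² × 97.2 = 14.75 W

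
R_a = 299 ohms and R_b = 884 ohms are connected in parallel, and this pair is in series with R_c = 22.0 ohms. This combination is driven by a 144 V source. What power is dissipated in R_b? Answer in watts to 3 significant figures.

19.4 W

Combine R_a and R_b into their parallel equivalent first, reducing the network to two series resistors.
R_p = (299×884)/(299+884) = 223.4 Ω
R_total = R_p + 22.0 = 223.4 + 22.0 = 245.4 Ω
I = V / R_total = 144 / 245.4 = 0.5867 A
Voltage across the parallel pair: V_p = I × R_p = 0.5867 × 223.4 = 131.1 V
R_b sits across V_p; its power is V_p²/R.
P_R_b = (131.1)² / 884 = 19.44 W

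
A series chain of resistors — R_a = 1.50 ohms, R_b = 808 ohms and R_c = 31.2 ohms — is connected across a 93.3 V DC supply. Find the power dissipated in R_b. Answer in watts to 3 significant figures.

Every series element carries the same I. Get I from the total resistance, then P = I² × R_b.
R_total = 1.50 + 808 + 31.2 = 840.7 Ω
I = V / R_total = 93.3 / 840.7 = 0.1110 A
P_R_b = I² × R_b = (0.1110)² × 808 = 9.952 W

9.95 W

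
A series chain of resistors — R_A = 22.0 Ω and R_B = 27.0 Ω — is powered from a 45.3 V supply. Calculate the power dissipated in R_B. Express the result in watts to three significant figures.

In a series string the same current flows through every resistor — find that current, then P = I²R for the one we want.
R_total = 22.0 + 27.0 = 49.00 Ω
I = V / R_total = 45.3 / 49.00 = 0.9245 A
P_R_B = I² × R_B = (0.9245)² × 27.0 = 23.08 W

23.1 W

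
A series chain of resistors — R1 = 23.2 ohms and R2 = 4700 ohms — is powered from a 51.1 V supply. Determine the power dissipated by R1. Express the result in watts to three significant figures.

0.00272 W

Every series element carries the same I. Get I from the total resistance, then P = I² × R1.
R_total = 23.2 + 4700 = 4723 Ω
I = V / R_total = 51.1 / 4723 = 0.01082 A
P_R1 = I² × R1 = (0.01082)² × 23.2 = 0.002716 W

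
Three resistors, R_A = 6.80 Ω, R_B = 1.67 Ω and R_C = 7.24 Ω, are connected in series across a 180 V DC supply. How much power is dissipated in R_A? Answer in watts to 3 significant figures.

893 W

Series elements share the same current, so find I first, then use P = I²R.
R_total = 6.80 + 1.67 + 7.24 = 15.71 Ω
I = V / R_total = 180 / 15.71 = 11.46 A
P_R_A = I² × R_A = (11.46)² × 6.80 = 892.7 W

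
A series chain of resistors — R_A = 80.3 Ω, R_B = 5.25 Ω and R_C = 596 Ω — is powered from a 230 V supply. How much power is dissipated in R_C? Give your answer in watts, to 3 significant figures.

67.9 W

In a series string the same current flows through every resistor — find that current, then P = I²R for the one we want.
R_total = 80.3 + 5.25 + 596 = 681.5 Ω
I = V / R_total = 230 / 681.5 = 0.3375 A
P_R_C = I² × R_C = (0.3375)² × 596 = 67.87 W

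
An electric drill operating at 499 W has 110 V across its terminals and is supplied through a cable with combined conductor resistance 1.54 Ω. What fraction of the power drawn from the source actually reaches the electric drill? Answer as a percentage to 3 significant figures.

94.0 %

I = P / V = 499 / 110 = 4.536 A through the cable.
P_line = I² R_line = (4.536)² × 1.54 = 31.69 W
P_source = P_load + P_line = 499.0 + 31.69 = 530.7 W
η = P_load / P_source = 499.0 / 530.7 = 0.9403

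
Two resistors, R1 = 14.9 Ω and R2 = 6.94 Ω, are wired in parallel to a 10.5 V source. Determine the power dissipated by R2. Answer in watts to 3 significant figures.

15.9 W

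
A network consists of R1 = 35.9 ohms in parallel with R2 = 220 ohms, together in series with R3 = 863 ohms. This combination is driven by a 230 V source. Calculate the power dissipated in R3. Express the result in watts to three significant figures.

Reduce the parallel combination to a single R_p; the circuit then becomes R_p in series with the remaining resistor.
R_p = (35.9×220)/(35.9+220) = 30.86 Ω
R_total = R_p + 863 = 30.86 + 863 = 893.9 Ω
I = V / R_total = 230 / 893.9 = 0.2573 A
R3 is the series element, so its power is I²R.
P_R3 = (0.2573)² × 863 = 57.14 W

57.1 W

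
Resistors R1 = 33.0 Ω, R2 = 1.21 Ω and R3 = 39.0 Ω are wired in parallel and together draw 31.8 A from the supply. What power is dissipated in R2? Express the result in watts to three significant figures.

1070 W

The branches share the same voltage, but only the total current is given — find V from the equivalent resistance first.
1/R_eq = 1/33.0 + 1/1.21 + 1/39.0 ⇒ R_eq = 1.133 Ω
V = I_total × R_eq = 31.80 × 1.133 = 36.04 V
P_R2 = V² / R2 = (36.04)² / 1.21 = 1073 W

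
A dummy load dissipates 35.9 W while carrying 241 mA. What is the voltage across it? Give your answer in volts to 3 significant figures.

Rearranging the power relation for the two known quantities gives V = P / I.
V = 35.9 / 0.2410 = 149.0 V

149 V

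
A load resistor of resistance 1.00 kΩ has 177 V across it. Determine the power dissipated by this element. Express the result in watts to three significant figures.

31.3 W

With V across and R both known, P = V²/R gives the dissipation directly.
P = (177 V)² / 1000 Ω = 31.33 W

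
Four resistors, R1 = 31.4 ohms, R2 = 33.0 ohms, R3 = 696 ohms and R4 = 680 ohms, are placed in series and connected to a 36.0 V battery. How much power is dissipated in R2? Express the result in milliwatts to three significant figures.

Every series element carries the same I. Get I from the total resistance, then P = I² × R2.
R_total = 31.4 + 33.0 + 696 + 680 = 1440 Ω
I = V / R_total = 36.0 / 1440 = 0.02499 A
P_R2 = I² × R2 = (0.02499)² × 33.0 = 0.02061 W

20.6 mW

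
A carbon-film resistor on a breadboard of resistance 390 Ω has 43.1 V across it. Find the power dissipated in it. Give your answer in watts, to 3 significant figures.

Voltage and resistance are given, so P = V²/R is the one-step route.
P = (43.1 V)² / 390 Ω = 4.763 W

4.76 W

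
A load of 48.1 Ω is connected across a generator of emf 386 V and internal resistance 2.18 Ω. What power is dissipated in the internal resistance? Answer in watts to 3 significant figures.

128 W

r is in series with the load, so it carries the full circuit current — the loss in it is I²r.
I = ε / (r + R) = 386 / (2.18 + 48.1) = 7.677 A
P_int = I² r = (7.677)² × 2.18 = 128.5 W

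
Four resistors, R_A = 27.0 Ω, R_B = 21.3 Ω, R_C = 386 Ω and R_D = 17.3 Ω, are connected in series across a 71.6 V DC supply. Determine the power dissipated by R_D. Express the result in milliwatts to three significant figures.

435 mW

Since the resistors are in series they all carry the loop current I = V/R_total; the power in any one is I²R.
R_total = 27.0 + 21.3 + 386 + 17.3 = 451.6 Ω
I = V / R_total = 71.6 / 451.6 = 0.1585 A
P_R_D = I² × R_D = (0.1585)² × 17.3 = 0.4349 W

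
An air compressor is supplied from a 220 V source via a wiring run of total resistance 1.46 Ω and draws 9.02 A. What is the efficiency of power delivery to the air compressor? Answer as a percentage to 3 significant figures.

94.0 %

The wiring run carries the full 9.02 A.
P_line = I² R_line = (9.020)² × 1.46 = 118.8 W
P_source = V I = 220 × 9.020 = 1984 W; P_load = 1866 W
η = P_load / P_source = 1866 / 1984 = 0.9401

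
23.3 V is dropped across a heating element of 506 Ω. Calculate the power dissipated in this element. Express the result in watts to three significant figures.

With V across and R both known, P = V²/R gives the dissipation directly.
P = (23.3 V)² / 506 Ω = 1.073 W

1.07 W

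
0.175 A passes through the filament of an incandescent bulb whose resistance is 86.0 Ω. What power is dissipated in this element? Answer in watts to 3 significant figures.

2.63 W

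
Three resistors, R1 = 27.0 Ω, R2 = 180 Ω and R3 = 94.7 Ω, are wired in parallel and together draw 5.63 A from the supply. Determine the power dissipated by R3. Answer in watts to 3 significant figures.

118 W

The branches share the same voltage, but only the total current is given — find V from the equivalent resistance first.
1/R_eq = 1/27.0 + 1/180 + 1/94.7 ⇒ R_eq = 18.81 Ω
V = I_total × R_eq = 5.630 × 18.81 = 105.9 V
P_R3 = V² / R3 = (105.9)² / 94.7 = 118.5 W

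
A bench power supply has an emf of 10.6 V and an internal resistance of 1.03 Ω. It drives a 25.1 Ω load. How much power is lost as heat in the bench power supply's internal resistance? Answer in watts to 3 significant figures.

r is in series with the load, so it carries the full circuit current — the loss in it is I²r.
I = ε / (r + R) = 10.6 / (1.03 + 25.1) = 0.4057 A
P_int = I² r = (0.4057)² × 1.03 = 0.1695 W

0.170 W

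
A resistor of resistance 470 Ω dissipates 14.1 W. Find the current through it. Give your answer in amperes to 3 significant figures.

From P = V I = I²R = V²/R, with the two given quantities we get I = √(P / R).
I = √(14.1 / 470) = 0.1732 A

0.173 A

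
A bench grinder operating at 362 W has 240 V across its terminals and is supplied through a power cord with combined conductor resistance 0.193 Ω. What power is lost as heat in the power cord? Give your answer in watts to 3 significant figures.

The power cord is a series resistance carrying the load current; its dissipation is I²R_line.
I = P / V = 362 / 240 = 1.508 A through the power cord.
P_line = I² R_line = (1.508)² × 0.193 = 0.4391 W

0.439 W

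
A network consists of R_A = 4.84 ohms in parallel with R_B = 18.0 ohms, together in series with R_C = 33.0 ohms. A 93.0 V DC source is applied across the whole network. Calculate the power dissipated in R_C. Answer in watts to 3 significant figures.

211 W

Reduce the parallel combination to a single R_p; the circuit then becomes R_p in series with the remaining resistor.
R_p = (4.84×18.0)/(4.84+18.0) = 3.814 Ω
R_total = R_p + 33.0 = 3.814 + 33.0 = 36.81 Ω
I = V / R_total = 93.0 / 36.81 = 2.526 A
All the supply current flows through R_C; use P = I²R_C.
P_R_C = (2.526)² × 33.0 = 210.6 W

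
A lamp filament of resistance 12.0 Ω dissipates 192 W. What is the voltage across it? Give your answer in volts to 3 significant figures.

48.0 V

From P = V I = I²R = V²/R, with the two given quantities we get V = √(P R).
V = √(192 × 12.0) = 48.00 V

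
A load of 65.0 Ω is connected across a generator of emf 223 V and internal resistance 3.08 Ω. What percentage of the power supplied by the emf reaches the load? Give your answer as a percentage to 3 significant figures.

Both r and R carry the same current, so the power split is just the resistance split: η = R/(R+r).
η = R / (R + r) = 65.0 / (65.0 + 3.08) = 0.9548

95.5 %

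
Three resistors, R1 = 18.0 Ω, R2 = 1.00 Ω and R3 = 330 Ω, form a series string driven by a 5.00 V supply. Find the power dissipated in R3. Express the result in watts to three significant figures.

In a series string the same current flows through every resistor — find that current, then P = I²R for the one we want.
R_total = 18.0 + 1.00 + 330 = 349.0 Ω
I = V / R_total = 5.00 / 349.0 = 0.01433 A
P_R3 = I² × R3 = (0.01433)² × 330 = 0.06773 W

0.0677 W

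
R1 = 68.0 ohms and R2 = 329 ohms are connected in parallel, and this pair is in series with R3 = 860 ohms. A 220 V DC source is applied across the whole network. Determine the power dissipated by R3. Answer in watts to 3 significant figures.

49.6 W

Combine R1 and R2 into their parallel equivalent first, reducing the network to two series resistors.
R_p = (68.0×329)/(68.0+329) = 56.35 Ω
R_total = R_p + 860 = 56.35 + 860 = 916.4 Ω
I = V / R_total = 220 / 916.4 = 0.2401 A
R3 carries the full series current, so P = I²R.
P_R3 = (0.2401)² × 860 = 49.57 W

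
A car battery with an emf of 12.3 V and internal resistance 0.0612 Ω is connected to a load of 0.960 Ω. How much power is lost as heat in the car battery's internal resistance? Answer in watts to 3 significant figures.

8.88 W

The source's internal resistance is just another series element carrying I; its dissipation is I²r.
I = ε / (r + R) = 12.3 / (0.0612 + 0.960) = 12.04 A
P_int = I² r = (12.04)² × 0.0612 = 8.879 W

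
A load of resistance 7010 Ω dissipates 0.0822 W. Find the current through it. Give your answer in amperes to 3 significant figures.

0.00342 A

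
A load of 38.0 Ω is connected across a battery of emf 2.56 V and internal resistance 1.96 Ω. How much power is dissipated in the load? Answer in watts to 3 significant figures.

0.156 W

With r and R in series, I = ε/(r+R); the load dissipates I²R.
I = ε / (r + R) = 2.56 / (1.96 + 38.0) = 0.06406 A
P_load = I² R = (0.06406)² × 38.0 = 0.1560 W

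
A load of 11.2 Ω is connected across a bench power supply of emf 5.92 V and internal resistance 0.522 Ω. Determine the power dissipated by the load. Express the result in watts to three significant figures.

2.86 W

The internal resistance and the load are in series, so the same I flows through both; get I from ε/(r+R), then I²R for the load.
I = ε / (r + R) = 5.92 / (0.522 + 11.2) = 0.5050 A
P_load = I² R = (0.5050)² × 11.2 = 2.857 W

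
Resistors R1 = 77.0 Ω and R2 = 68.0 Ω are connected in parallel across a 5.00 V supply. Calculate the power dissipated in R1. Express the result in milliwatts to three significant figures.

Parallel branches share the same voltage; P = V²/R gives the branch power in one step.
P_R1 = V² / R1 = (5.00)² / 77.0 Ω = 0.3247 W

325 mW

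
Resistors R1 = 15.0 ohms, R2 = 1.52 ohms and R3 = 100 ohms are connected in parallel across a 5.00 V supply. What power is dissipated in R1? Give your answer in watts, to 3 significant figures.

1.67 W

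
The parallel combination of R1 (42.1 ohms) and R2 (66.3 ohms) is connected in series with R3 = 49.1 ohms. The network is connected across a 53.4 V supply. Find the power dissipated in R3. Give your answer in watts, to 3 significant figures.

First find R_p for the parallel pair, then treat R_p + R3 as a series loop.
R_p = (42.1×66.3)/(42.1+66.3) = 25.75 Ω
R_total = R_p + 49.1 = 25.75 + 49.1 = 74.85 Ω
I = V / R_total = 53.4 / 74.85 = 0.7134 A
R3 is the series element, so its power is I²R.
P_R3 = (0.7134)² × 49.1 = 24.99 W

25.0 W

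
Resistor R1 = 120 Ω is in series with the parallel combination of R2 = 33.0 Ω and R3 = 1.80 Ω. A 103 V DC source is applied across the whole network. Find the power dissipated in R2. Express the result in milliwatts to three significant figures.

Reduce the parallel pair to R_p first; the network is then a simple series string.
R_p = (33.0×1.80)/(33.0+1.80) = 1.707 Ω
R_total = 120 + 1.707 = 121.7 Ω
I = V / R_total = 103 / 121.7 = 0.8463 A
Voltage across the parallel pair: V_p = I × R_p = 0.8463 × 1.707 = 1.445 V
R2 is across V_p, so use P = V²/R for that branch.
P_R2 = (1.445)² / 33.0 = 0.06323 W

63.2 mW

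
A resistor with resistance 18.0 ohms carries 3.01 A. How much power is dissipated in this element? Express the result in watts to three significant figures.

163 W

The current through and the resistance of the element are both given; use P = I²R.
P = (3.010 A)² × 18.0 Ω = 163.1 W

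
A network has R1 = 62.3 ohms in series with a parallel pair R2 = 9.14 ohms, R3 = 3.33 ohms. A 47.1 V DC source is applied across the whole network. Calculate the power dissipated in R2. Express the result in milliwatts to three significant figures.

First combine the parallel branches into one equivalent R_p, then R1 + R_p is a series pair.
R_p = (9.14×3.33)/(9.14+3.33) = 2.441 Ω
R_total = 62.3 + 2.441 = 64.74 Ω
I = V / R_total = 47.1 / 64.74 = 0.7275 A
Voltage across the parallel pair: V_p = I × R_p = 0.7275 × 2.441 = 1.776 V
R2 sees V_p directly, so P = V_p² / R2.
P_R2 = (1.776)² / 9.14 = 0.3450 W

345 mW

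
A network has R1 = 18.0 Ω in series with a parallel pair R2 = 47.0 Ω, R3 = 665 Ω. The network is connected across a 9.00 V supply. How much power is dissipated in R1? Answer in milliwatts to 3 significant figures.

381 mW

Reduce the parallel pair to R_p first; the network is then a simple series string.
R_p = (47.0×665)/(47.0+665) = 43.90 Ω
R_total = 18.0 + 43.90 = 61.90 Ω
I = V / R_total = 9.00 / 61.90 = 0.1454 A
The full supply current passes through R1: P = I²R.
P_R1 = (0.1454)² × 18.0 = 0.3805 W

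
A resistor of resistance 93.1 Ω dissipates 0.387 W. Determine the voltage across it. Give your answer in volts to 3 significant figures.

6.00 V

From P = V I = I²R = V²/R, with the two given quantities we get V = √(P R).
V = √(0.387 × 93.1) = 6.002 V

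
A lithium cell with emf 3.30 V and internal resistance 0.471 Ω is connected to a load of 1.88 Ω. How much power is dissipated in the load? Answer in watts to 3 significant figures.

Load and internal resistance form a series loop — compute the loop current, then the load power via I²R.
I = ε / (r + R) = 3.30 / (0.471 + 1.88) = 1.404 A
P_load = I² R = (1.404)² × 1.88 = 3.704 W

3.70 W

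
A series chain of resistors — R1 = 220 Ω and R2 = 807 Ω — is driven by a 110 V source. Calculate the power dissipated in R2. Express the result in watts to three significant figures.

Every series element carries the same I. Get I from the total resistance, then P = I² × R2.
R_total = 220 + 807 = 1027 Ω
I = V / R_total = 110 / 1027 = 0.1071 A
P_R2 = I² × R2 = (0.1071)² × 807 = 9.258 W

9.26 W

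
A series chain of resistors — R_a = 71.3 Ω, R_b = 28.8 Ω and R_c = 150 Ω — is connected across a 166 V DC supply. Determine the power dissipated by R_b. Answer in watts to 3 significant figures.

Since the resistors are in series they all carry the loop current I = V/R_total; the power in any one is I²R.
R_total = 71.3 + 28.8 + 150 = 250.1 Ω
I = V / R_total = 166 / 250.1 = 0.6637 A
P_R_b = I² × R_b = (0.6637)² × 28.8 = 12.69 W

12.7 W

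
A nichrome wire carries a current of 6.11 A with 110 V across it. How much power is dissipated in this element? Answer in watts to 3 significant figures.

With V and I both given, power follows immediately from P = V I.
P = 110 V × 6.110 A = 672.1 W

672 W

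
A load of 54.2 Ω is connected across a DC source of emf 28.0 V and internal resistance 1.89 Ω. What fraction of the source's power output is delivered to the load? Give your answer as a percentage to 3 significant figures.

96.6 %

Both r and R carry the same current, so the power split is just the resistance split: η = R/(R+r).
η = R / (R + r) = 54.2 / (54.2 + 1.89) = 0.9663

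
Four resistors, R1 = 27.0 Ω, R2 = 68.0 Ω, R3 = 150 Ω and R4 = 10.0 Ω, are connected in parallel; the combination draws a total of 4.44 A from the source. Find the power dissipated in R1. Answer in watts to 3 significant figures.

29.1 W

The branches share the same voltage, but only the total current is given — find V from the equivalent resistance first.
1/R_eq = 1/27.0 + 1/68.0 + 1/150 + 1/10.0 ⇒ R_eq = 6.313 Ω
V = I_total × R_eq = 4.440 × 6.313 = 28.03 V
P_R1 = V² / R1 = (28.03)² / 27.0 = 29.10 W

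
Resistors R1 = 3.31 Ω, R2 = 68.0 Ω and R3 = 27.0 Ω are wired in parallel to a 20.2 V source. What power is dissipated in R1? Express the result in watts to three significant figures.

The supply voltage appears across each parallel branch — just use P = V²/R1.
P_R1 = V² / R1 = (20.2)² / 3.31 Ω = 123.3 W

123 W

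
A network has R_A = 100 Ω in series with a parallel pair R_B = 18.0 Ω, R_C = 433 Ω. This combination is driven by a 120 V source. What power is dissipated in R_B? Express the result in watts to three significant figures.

17.4 W

Collapse R_B‖R_C to a single equivalent, reducing the network to two series elements.
R_p = (18.0×433)/(18.0+433) = 17.28 Ω
R_total = 100 + 17.28 = 117.3 Ω
I = V / R_total = 120 / 117.3 = 1.023 A
Voltage across the parallel pair: V_p = I × R_p = 1.023 × 17.28 = 17.68 V
R_B sees V_p directly, so P = V_p² / R_B.
P_R_B = (17.68)² / 18.0 = 17.37 W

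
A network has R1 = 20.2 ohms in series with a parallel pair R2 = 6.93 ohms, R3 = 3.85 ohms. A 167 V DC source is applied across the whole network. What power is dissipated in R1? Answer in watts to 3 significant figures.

1100 W

Reduce the parallel pair to R_p first; the network is then a simple series string.
R_p = (6.93×3.85)/(6.93+3.85) = 2.475 Ω
R_total = 20.2 + 2.475 = 22.68 Ω
I = V / R_total = 167 / 22.68 = 7.365 A
R1 carries the full series current, so P = I²R.
P_R1 = (7.365)² × 20.2 = 1096 W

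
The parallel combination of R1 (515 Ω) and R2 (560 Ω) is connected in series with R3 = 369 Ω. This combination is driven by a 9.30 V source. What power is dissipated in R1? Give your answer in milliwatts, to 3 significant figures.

Combine R1 and R2 into their parallel equivalent first, reducing the network to two series resistors.
R_p = (515×560)/(515+560) = 268.3 Ω
R_total = R_p + 369 = 268.3 + 369 = 637.3 Ω
I = V / R_total = 9.30 / 637.3 = 0.01459 A
Voltage across the parallel pair: V_p = I × R_p = 0.01459 × 268.3 = 3.915 V
Use P = V²/R for R1 with V = V_p.
P_R1 = (3.915)² / 515 = 0.02976 W

29.8 mW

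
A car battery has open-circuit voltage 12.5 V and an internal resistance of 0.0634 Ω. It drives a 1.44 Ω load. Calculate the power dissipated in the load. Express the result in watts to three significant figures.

Find the circuit current first, then P = I²R for the load (series elements share I).
I = ε / (r + R) = 12.5 / (0.0634 + 1.44) = 8.314 A
P_load = I² R = (8.314)² × 1.44 = 99.55 W

99.5 W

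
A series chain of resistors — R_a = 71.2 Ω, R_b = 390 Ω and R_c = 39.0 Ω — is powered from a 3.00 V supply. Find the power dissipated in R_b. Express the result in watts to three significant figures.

0.0140 W

In a series string the same current flows through every resistor — find that current, then P = I²R for the one we want.
R_total = 71.2 + 390 + 39.0 = 500.2 Ω
I = V / R_total = 3.00 / 500.2 = 0.005998 A
P_R_b = I² × R_b = (0.005998)² × 390 = 0.01403 W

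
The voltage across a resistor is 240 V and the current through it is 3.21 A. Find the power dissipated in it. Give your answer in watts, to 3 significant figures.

770 W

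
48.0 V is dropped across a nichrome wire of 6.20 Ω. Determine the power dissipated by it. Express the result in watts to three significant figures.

V and R are stated; P = V²/R avoids computing the current.
P = (48.0 V)² / 6.20 Ω = 371.6 W

372 W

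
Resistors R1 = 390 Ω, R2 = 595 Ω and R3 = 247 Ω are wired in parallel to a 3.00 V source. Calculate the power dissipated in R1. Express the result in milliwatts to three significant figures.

Parallel branches share the same voltage; P = V²/R gives the branch power in one step.
P_R1 = V² / R1 = (3.00)² / 390 Ω = 0.02308 W

23.1 mW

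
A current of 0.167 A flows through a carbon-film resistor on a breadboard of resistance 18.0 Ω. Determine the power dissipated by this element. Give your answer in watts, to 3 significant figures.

0.502 W

With I and R stated, P = I²R applies in one step.
P = (0.1670 A)² × 18.0 Ω = 0.5020 W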